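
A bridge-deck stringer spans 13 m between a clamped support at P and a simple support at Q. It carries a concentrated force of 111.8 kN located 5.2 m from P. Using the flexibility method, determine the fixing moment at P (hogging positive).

M_P = 279.1 kN·m

Remove the prop at Q; the released (primary) structure is a cantilever built in at P.
Deflection at Q on the released cantilever, summing each load's contribution:
  point load 111.8 at a = 5.2: Pa²(3L − a)/(6EI) = 17030/EI
Tip deflection under a unit load at Q: L³/(3EI) = 732.3/EI.
Compatibility at Q: δ_0 − R_Q·δ_{QQ} = 0, so R_Q = 17030/732.3 = 23.25 kN.
Moment equilibrium about P: M_P = Σ(load moments about P) − R_Q·L = 581.4 − 23.25×13 = 279.1 kN·m.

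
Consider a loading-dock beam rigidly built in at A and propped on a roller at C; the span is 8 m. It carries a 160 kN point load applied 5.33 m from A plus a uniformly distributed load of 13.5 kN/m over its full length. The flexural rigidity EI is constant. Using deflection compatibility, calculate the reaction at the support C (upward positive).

R_C = 123.4 kN

Release the roller at C. Primary structure: cantilever fixed at A.
Deflection at C on the released cantilever, summing each load's contribution:
  point load 160 at a = 5.33: Pa²(3L − a)/(6EI) = 14144/EI
  UDL 13.5: wL⁴/(8EI) = 6912/EI
  δ_0 = 21056/EI
Flexibility coefficient — unit upward force at C: δ_{CC} = L³/(3EI) = 170.7/EI.
The prop prevents deflection at C: R_C = δ_0/δ_{CC} = 21056/170.7 = 123.4 kN.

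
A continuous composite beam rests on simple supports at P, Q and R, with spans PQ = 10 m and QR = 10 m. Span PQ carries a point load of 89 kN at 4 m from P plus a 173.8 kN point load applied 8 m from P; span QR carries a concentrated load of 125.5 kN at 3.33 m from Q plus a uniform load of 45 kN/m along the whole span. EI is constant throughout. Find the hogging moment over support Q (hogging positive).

Release continuity at Q by inserting a hinge; the redundant is the internal moment M_Q. The primary structure is two simply-supported spans PQ and QR.
Rotations at Q on the released spans (each span's end-slope, ×1/EI):
  span PQ: point load 89 at a = 4: Pab(L + a)/(6LEI) = 498.4/EI
  span PQ: point load 173.8 at a = 8: Pab(L + a)/(6LEI) = 834.2/EI
  span QR: point load 125.5 at a = 3.33: Pab(L + b)/(6LEI) = 774.5/EI
  span QR: UDL 45: wL³/(24EI) = 1875/EI
  relative rotation θ_0 = (1333 + 2649)/EI = 3982/EI
A unit hogging moment at Q produces rotation L₁/(3EI) + L₂/(3EI) = 6.667/EI.
Compatibility: M_Q·(L₁+L₂)/(3EI) = θ_0, giving M_Q = 597.3 kN·m (hogging).

M_Q = 597.3 kN·m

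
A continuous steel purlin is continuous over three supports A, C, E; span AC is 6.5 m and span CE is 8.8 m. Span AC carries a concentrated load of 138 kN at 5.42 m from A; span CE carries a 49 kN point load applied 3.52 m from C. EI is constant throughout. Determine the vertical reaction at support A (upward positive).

Release continuity at C by inserting a hinge; the redundant is the internal moment M_C. The primary structure is two simply-supported spans AC and CE.
Discontinuity in slope at C on the released structure — sum the simple-span end rotations:
  span AC: point load 138 at a = 5.42: Pab(L + a)/(6LEI) = 246.9/EI
  span CE: point load 49 at a = 3.52: Pab(L + b)/(6LEI) = 242.9/EI
  relative rotation θ_0 = (246.9 + 242.9)/EI = 489.7/EI
A unit hogging moment at C produces rotation L₁/(3EI) + L₂/(3EI) = 5.1/EI.
Compatibility: M_C·(L₁+L₂)/(3EI) = θ_0, giving M_C = 96.03 kN·m (hogging).
Span AC, ΣM about A with M_C applied at C: R_C^{AC}·6.5 = 748 + 96.03, so R_C^{AC} = 129.8 kN and R_A = 138 − 129.8 = 8.156 kN.

R_A = 8.156 kN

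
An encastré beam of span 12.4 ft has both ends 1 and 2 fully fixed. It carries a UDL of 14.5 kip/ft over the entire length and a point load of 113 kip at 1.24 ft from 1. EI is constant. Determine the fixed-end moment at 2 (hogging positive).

M_2 = 198.4 kip·ft

Release both end moments; the primary structure is a simply-supported span 12 with redundants M_1 and M_2.
Simple-span end rotations at 1 and 2 under the given loads:
  at 1: UDL 14.5: wL³/(24EI) = 1152/EI
  at 2: UDL 14.5: wL³/(24EI) = 1152/EI
  at 1: point load 113 at a = 1.24: Pab(L + b)/(6LEI) = 495.2/EI
  at 2: point load 113 at a = 1.24: Pab(L + a)/(6LEI) = 286.7/EI
  θ_10 = 1647/EI,  θ_20 = 1439/EI
Flexibility coefficients: a unit moment at one end gives L/(3EI) there and L/(6EI) at the far end, so f₁₁ = f₂₂ = 4.133/EI and f₁₂ = f₂₁ = 2.067/EI.
Compatibility — zero rotation at each built-in end:
  4.133 M_1 + 2.067 M_2 = 1647
  2.067 M_1 + 4.133 M_2 = 1439
Solving the pair gives M_1 = 299.3 kip·ft and M_2 = 198.4 kip·ft (hogging).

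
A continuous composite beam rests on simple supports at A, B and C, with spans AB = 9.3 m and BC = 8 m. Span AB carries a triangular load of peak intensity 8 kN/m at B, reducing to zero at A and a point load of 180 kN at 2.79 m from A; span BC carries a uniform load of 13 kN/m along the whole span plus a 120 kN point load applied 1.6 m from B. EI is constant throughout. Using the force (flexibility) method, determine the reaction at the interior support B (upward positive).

Take M_B as the redundant. Released structure: two simple spans AB and BC with a hinge at B.
End slopes at the hinge B, treating each span as simply supported:
  span AB: triangular load, peak 8: w₀L³/(45EI) = 143/EI
  span AB: point load 180 at a = 2.79: Pab(L + a)/(6LEI) = 708.4/EI
  span BC: UDL 13: wL³/(24EI) = 277.3/EI
  span BC: point load 120 at a = 1.6: Pab(L + b)/(6LEI) = 368.6/EI
  relative rotation θ_0 = (851.3 + 646)/EI = 1497/EI
A unit hogging moment at B produces rotation L₁/(3EI) + L₂/(3EI) = 5.767/EI.
Compatibility: M_B·(L₁+L₂)/(3EI) = θ_0, giving M_B = 259.7 kN·m (hogging).
Span AB, ΣM about A with M_B applied at B: R_B^{AB}·9.3 = 732.8 + 259.7, so R_B^{AB} = 106.7 kN and R_A = 217.2 − 106.7 = 110.5 kN.
Span BC, ΣM about C: R_B^{BC}·8 = 1184 + 259.7, so R_B^{BC} = 180.5 kN and R_C = 224 − 180.5 = 43.54 kN.
R_B = 106.7 + 180.5 = 287.2 kN.

R_B = 287.2 kN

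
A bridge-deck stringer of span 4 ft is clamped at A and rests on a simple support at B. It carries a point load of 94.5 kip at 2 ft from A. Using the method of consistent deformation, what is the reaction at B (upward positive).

Remove the prop at B; the released (primary) structure is a cantilever built in at A.
Deflection at B on the released cantilever, summing each load's contribution:
  point load 94.5 at a = 2: Pa²(3L − a)/(6EI) = 630/EI
Tip deflection under a unit load at B: L³/(3EI) = 21.33/EI.
The prop prevents deflection at B: R_B = δ_0/δ_{BB} = 630/21.33 = 29.53 kip.

R_B = 29.53 kip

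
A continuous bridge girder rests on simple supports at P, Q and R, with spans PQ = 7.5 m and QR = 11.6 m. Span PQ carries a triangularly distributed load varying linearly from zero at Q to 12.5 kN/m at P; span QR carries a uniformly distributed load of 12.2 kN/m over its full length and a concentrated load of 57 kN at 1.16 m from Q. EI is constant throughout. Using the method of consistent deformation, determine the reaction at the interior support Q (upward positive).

R_Q = 176.1 kN

Take M_Q as the redundant. Released structure: two simple spans PQ and QR with a hinge at Q.
Discontinuity in slope at Q on the released structure — sum the simple-span end rotations:
  span PQ: triangular load, peak 12.5: 7w₀L³/(360EI) = 102.5/EI
  span QR: UDL 12.2: wL³/(24EI) = 793.5/EI
  span QR: point load 57 at a = 1.16: Pab(L + b)/(6LEI) = 218.6/EI
  relative rotation θ_0 = (102.5 + 1012)/EI = 1115/EI
A unit hogging moment at Q produces rotation L₁/(3EI) + L₂/(3EI) = 6.367/EI.
Slope continuity at Q: θ_0 = M_Q·6.367/EI, so M_Q = 1115/6.367 = 175.1 kN·m (hogging).
Span PQ, ΣM about P with M_Q applied at Q: R_Q^{PQ}·7.5 = 117.2 + 175.1, so R_Q^{PQ} = 38.97 kN and R_P = 46.88 − 38.97 = 7.908 kN.
Span QR, ΣM about R: R_Q^{QR}·11.6 = 1416 + 175.1, so R_Q^{QR} = 137.2 kN and R_R = 198.5 − 137.2 = 61.37 kN.
R_Q = 38.97 + 137.2 = 176.1 kN.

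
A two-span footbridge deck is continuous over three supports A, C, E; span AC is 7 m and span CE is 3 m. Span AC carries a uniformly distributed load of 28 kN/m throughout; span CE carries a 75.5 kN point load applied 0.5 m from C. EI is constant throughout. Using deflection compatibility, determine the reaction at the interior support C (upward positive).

R_C = 222.2 kN

Take M_C as the redundant. Released structure: two simple spans AC and CE with a hinge at C.
Rotations at C on the released spans (each span's end-slope, ×1/EI):
  span AC: UDL 28: wL³/(24EI) = 400.2/EI
  span CE: point load 75.5 at a = 0.5: Pab(L + b)/(6LEI) = 28.84/EI
  relative rotation θ_0 = (400.2 + 28.84)/EI = 429/EI
A unit hogging moment at C produces rotation L₁/(3EI) + L₂/(3EI) = 3.333/EI.
Slope continuity at C: θ_0 = M_C·3.333/EI, so M_C = 429/3.333 = 128.7 kN·m (hogging).
Span AC, ΣM about A with M_C applied at C: R_C^{AC}·7 = 686 + 128.7, so R_C^{AC} = 116.4 kN and R_A = 196 − 116.4 = 79.61 kN.
Span CE, ΣM about E: R_C^{CE}·3 = 188.8 + 128.7, so R_C^{CE} = 105.8 kN and R_E = 75.5 − 105.8 = -30.32 kN.
R_C = 116.4 + 105.8 = 222.2 kN.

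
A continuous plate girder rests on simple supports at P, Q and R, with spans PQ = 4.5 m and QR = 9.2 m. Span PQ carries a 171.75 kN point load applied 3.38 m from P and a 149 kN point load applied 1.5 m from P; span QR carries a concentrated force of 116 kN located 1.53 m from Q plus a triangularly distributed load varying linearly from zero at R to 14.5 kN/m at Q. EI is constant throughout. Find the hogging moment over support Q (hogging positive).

Insert a hinge at Q; M_Q is the redundant, and each span becomes simply supported.
Discontinuity in slope at Q on the released structure — sum the simple-span end rotations:
  span PQ: point load 171.75 at a = 3.38: Pab(L + a)/(6LEI) = 189.8/EI
  span PQ: point load 149 at a = 1.5: Pab(L + a)/(6LEI) = 149/EI
  span QR: point load 116 at a = 1.53: Pab(L + b)/(6LEI) = 416/EI
  span QR: triangular load, peak 14.5: w₀L³/(45EI) = 250.9/EI
  relative rotation θ_0 = (338.8 + 666.9)/EI = 1006/EI
A unit hogging moment at Q produces rotation L₁/(3EI) + L₂/(3EI) = 4.567/EI.
Compatibility: M_Q·(L₁+L₂)/(3EI) = θ_0, giving M_Q = 220.2 kN·m (hogging).

M_Q = 220.2 kN·m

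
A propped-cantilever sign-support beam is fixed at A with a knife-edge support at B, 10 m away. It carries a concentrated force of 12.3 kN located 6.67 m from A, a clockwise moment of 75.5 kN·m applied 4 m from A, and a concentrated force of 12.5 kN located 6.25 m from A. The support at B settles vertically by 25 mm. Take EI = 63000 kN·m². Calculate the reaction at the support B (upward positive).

Take the reaction at B as the redundant and release it; the primary structure is a cantilever fixed at A.
Primary-structure tip deflection at B by superposition:
  point load 12.3 at a = 6.67: Pa²(3L − a)/(6EI) = 2128/EI
  clockwise couple 75.5 at a = 4: M₀a(2L − a)/(2EI) = 2416/EI
  point load 12.5 at a = 6.25: Pa²(3L − a)/(6EI) = 1933/EI
  δ_0 = 6477/EI
Flexibility coefficient — unit upward force at B: δ_{BB} = L³/(3EI) = 333.3/EI.
With EI = 63000 kN·m²: δ_0 = 0.1028 m and δ_{BB} = 0.005291 m/kN.
Compatibility — the beam at B must follow the support down by 0.025 m: δ_0 − R_B·δ_{BB} = 0.025, so R_B = (0.1028 − 0.025)/0.005291 = 14.7 kN.

R_B = 14.7 kN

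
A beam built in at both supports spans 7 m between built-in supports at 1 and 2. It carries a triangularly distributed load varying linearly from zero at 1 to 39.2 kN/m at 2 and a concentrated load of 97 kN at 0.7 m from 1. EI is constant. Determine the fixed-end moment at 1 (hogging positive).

Take the two fixed-end moments M_1, M_2 as redundants; the released structure is the simple span 12.
Simple-span end rotations at 1 and 2 under the given loads:
  at 1: triangular load, peak 39.2: 7w₀L³/(360EI) = 261.4/EI
  at 2: triangular load, peak 39.2: w₀L³/(45EI) = 298.8/EI
  at 1: point load 97 at a = 0.7: Pab(L + b)/(6LEI) = 135.5/EI
  at 2: point load 97 at a = 0.7: Pab(L + a)/(6LEI) = 78.42/EI
  θ_10 = 396.9/EI,  θ_20 = 377.2/EI
Flexibility coefficients: a unit moment at one end gives L/(3EI) there and L/(6EI) at the far end, so f₁₁ = f₂₂ = 2.333/EI and f₁₂ = f₂₁ = 1.167/EI.
Compatibility — zero rotation at each built-in end:
  2.333 M_1 + 1.167 M_2 = 396.9
  1.167 M_1 + 2.333 M_2 = 377.2
Solving the pair gives M_1 = 119 kN·m and M_2 = 102.2 kN·m (hogging).

M_1 = 119 kN·m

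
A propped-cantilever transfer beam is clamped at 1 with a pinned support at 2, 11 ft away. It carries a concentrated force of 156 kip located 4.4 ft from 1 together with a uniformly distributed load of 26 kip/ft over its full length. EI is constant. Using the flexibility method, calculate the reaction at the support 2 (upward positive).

Choose R_2 as the redundant. The primary structure is the cantilever fixed at 1.
Primary-structure tip deflection at 2 by superposition:
  point load 156 at a = 4.4: Pa²(3L − a)/(6EI) = 14396/EI
  UDL 26: wL⁴/(8EI) = 47583/EI
  δ_0 = 61979/EI
Flexibility coefficient — unit upward force at 2: δ_{22} = L³/(3EI) = 443.7/EI.
The prop prevents deflection at 2: R_2 = δ_0/δ_{22} = 61979/443.7 = 139.7 kip.

R_2 = 139.7 kip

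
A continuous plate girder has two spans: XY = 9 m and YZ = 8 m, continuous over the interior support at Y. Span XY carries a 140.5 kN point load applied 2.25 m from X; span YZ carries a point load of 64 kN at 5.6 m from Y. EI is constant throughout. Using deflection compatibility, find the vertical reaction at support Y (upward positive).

R_Y = 80.61 kN

Take M_Y as the redundant. Released structure: two simple spans XY and YZ with a hinge at Y.
Rotations at Y on the released spans (each span's end-slope, ×1/EI):
  span XY: point load 140.5 at a = 2.25: Pab(L + a)/(6LEI) = 444.6/EI
  span YZ: point load 64 at a = 5.6: Pab(L + b)/(6LEI) = 186.4/EI
  relative rotation θ_0 = (444.6 + 186.4)/EI = 630.9/EI
A unit hogging moment at Y produces rotation L₁/(3EI) + L₂/(3EI) = 5.667/EI.
Compatibility: M_Y·(L₁+L₂)/(3EI) = θ_0, giving M_Y = 111.3 kN·m (hogging).
Span XY, ΣM about X with M_Y applied at Y: R_Y^{XY}·9 = 316.1 + 111.3, so R_Y^{XY} = 47.5 kN and R_X = 140.5 − 47.5 = 93 kN.
Span YZ, ΣM about Z: R_Y^{YZ}·8 = 153.6 + 111.3, so R_Y^{YZ} = 33.12 kN and R_Z = 64 − 33.12 = 30.88 kN.
R_Y = 47.5 + 33.12 = 80.61 kN.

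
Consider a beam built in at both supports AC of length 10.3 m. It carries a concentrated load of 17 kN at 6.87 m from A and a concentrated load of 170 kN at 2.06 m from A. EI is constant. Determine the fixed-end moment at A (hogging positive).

Take the two fixed-end moments M_A, M_C as redundants; the released structure is the simple span AC.
End rotations of the released simple span under the applied load (×1/EI):
  at A: point load 17 at a = 6.87: Pab(L + b)/(6LEI) = 89/EI
  at C: point load 17 at a = 6.87: Pab(L + a)/(6LEI) = 111.3/EI
  at A: point load 170 at a = 2.06: Pab(L + b)/(6LEI) = 865.7/EI
  at C: point load 170 at a = 2.06: Pab(L + a)/(6LEI) = 577.1/EI
  θ_A0 = 954.7/EI,  θ_C0 = 688.4/EI
Flexibility coefficients: a unit moment at one end gives L/(3EI) there and L/(6EI) at the far end, so f₁₁ = f₂₂ = 3.433/EI and f₁₂ = f₂₁ = 1.717/EI.
Compatibility — zero rotation at each built-in end:
  3.433 M_A + 1.717 M_C = 954.7
  1.717 M_A + 3.433 M_C = 688.4
Solving the pair gives M_A = 237.1 kN·m and M_C = 81.97 kN·m (hogging).

M_A = 237.1 kN·m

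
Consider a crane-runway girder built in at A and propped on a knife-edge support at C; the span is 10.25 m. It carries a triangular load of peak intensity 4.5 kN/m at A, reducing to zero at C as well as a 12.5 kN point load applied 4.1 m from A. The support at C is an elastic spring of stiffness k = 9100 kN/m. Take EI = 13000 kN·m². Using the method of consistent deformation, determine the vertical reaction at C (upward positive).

R_C = 7.184 kN

Take the reaction at C as the redundant and release it; the primary structure is a cantilever fixed at A.
Primary-structure tip deflection at C by superposition:
  triangular load, peak 4.5 at the fixed end: w₀L⁴/(30EI) = 1656/EI
  point load 12.5 at a = 4.1: Pa²(3L − a)/(6EI) = 933.3/EI
  δ_0 = 2589/EI
Flexibility coefficient — unit upward force at C: δ_{CC} = L³/(3EI) = 359/EI.
With EI = 13000 kN·m²: δ_0 = 0.19916 m and δ_{CC} = 0.027613 m/kN.
Compatibility — the spring shortens by R_C/k under the reaction it provides: δ_0 − R_C·δ_{CC} = R_C/k. With 1/k = 0.00011 m/kN, R_C = δ_0 / (δ_{CC} + 1/k) = 0.19916 / (0.027613 + 0.00011) = 7.184 kN.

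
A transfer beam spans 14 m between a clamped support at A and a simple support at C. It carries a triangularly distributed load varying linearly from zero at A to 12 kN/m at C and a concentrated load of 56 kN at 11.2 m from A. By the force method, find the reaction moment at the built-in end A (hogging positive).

Choose R_C as the redundant. The primary structure is the cantilever fixed at A.
Free-end deflection of the primary structure under the applied loading (downward +):
  triangular load, peak 12 at the free end: 11w₀L⁴/(120EI) = 42258/EI
  point load 56 at a = 11.2: Pa²(3L − a)/(6EI) = 36060/EI
  δ_0 = 78317/EI
Flexibility coefficient — unit upward force at C: δ_{CC} = L³/(3EI) = 914.7/EI.
The prop prevents deflection at C: R_C = δ_0/δ_{CC} = 78317/914.7 = 85.62 kN.
Moment equilibrium about A: M_A = Σ(load moments about A) − R_C·L = 1411 − 85.62×14 = 212.5 kN·m.

M_A = 212.5 kN·m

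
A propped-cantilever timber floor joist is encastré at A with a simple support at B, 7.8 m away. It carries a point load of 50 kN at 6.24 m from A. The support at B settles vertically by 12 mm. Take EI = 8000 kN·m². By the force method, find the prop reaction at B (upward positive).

R_B = 34.59 kN

Remove the prop at B; the released (primary) structure is a cantilever built in at A.
Deflection at B on the released cantilever, summing each load's contribution:
  point load 50 at a = 6.24: Pa²(3L − a)/(6EI) = 5568/EI
Flexibility coefficient — unit upward force at B: δ_{BB} = L³/(3EI) = 158.2/EI.
With EI = 8000 kN·m²: δ_0 = 0.69601 m and δ_{BB} = 0.019773 m/kN.
Compatibility — the beam at B must follow the support down by 0.012 m: δ_0 − R_B·δ_{BB} = 0.012, so R_B = (0.69601 − 0.012)/0.019773 = 34.59 kN.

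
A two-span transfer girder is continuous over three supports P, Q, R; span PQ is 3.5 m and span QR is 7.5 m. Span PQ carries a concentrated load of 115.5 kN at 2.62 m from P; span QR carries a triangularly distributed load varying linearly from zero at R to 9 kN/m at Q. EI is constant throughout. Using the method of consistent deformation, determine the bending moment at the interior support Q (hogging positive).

M_Q = 44.18 kN·m

Take M_Q as the redundant. Released structure: two simple spans PQ and QR with a hinge at Q.
Rotations at Q on the released spans (each span's end-slope, ×1/EI):
  span PQ: point load 115.5 at a = 2.62: Pab(L + a)/(6LEI) = 77.61/EI
  span QR: triangular load, peak 9: w₀L³/(45EI) = 84.38/EI
  relative rotation θ_0 = (77.61 + 84.38)/EI = 162/EI
A unit hogging moment at Q produces rotation L₁/(3EI) + L₂/(3EI) = 3.667/EI.
Compatibility: M_Q·(L₁+L₂)/(3EI) = θ_0, giving M_Q = 44.18 kN·m (hogging).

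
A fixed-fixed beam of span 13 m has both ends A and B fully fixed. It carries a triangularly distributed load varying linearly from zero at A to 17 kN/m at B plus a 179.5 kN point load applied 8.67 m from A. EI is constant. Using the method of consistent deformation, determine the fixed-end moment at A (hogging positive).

Release both end moments; the primary structure is a simply-supported span AB with redundants M_A and M_B.
Simple-span end rotations at A and B under the given loads:
  at A: triangular load, peak 17: 7w₀L³/(360EI) = 726.2/EI
  at B: triangular load, peak 17: w₀L³/(45EI) = 830/EI
  at A: point load 179.5 at a = 8.67: Pab(L + b)/(6LEI) = 1497/EI
  at B: point load 179.5 at a = 8.67: Pab(L + a)/(6LEI) = 1872/EI
  θ_A0 = 2223/EI,  θ_B0 = 2702/EI
Flexibility coefficients: a unit moment at one end gives L/(3EI) there and L/(6EI) at the far end, so f₁₁ = f₂₂ = 4.333/EI and f₁₂ = f₂₁ = 2.167/EI.
Compatibility — zero rotation at each built-in end:
  4.333 M_A + 2.167 M_B = 2223
  2.167 M_A + 4.333 M_B = 2702
Solving the pair gives M_A = 268.4 kN·m and M_B = 489.4 kN·m (hogging).

M_A = 268.4 kN·m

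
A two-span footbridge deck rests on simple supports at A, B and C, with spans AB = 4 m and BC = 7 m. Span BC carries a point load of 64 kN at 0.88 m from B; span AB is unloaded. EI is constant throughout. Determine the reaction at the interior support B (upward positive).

R_B = 67.49 kN

Take M_B as the redundant. Released structure: two simple spans AB and BC with a hinge at B.
End slopes at the hinge B, treating each span as simply supported:
  span BC: point load 64 at a = 0.88: Pab(L + b)/(6LEI) = 107.7/EI
  relative rotation θ_0 = (0 + 107.7)/EI = 107.7/EI
A unit hogging moment at B produces rotation L₁/(3EI) + L₂/(3EI) = 3.667/EI.
Slope continuity at B: θ_0 = M_B·3.667/EI, so M_B = 107.7/3.667 = 29.36 kN·m (hogging).
Span AB, ΣM about A with M_B applied at B: R_B^{AB}·4 = 0 + 29.36, so R_B^{AB} = 7.341 kN and R_A = 0 − 7.341 = -7.341 kN.
Span BC, ΣM about C: R_B^{BC}·7 = 391.7 + 29.36, so R_B^{BC} = 60.15 kN and R_C = 64 − 60.15 = 3.851 kN.
R_B = 7.341 + 60.15 = 67.49 kN.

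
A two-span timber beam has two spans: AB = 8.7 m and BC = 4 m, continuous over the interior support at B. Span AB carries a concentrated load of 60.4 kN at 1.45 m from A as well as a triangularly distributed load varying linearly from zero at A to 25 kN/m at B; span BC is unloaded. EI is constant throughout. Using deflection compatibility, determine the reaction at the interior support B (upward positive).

R_B = 124.7 kN

Release continuity at B by inserting a hinge; the redundant is the internal moment M_B. The primary structure is two simply-supported spans AB and BC.
End slopes at the hinge B, treating each span as simply supported:
  span AB: point load 60.4 at a = 1.45: Pab(L + a)/(6LEI) = 123.5/EI
  span AB: triangular load, peak 25: w₀L³/(45EI) = 365.8/EI
  relative rotation θ_0 = (489.3 + 0)/EI = 489.3/EI
A unit hogging moment at B produces rotation L₁/(3EI) + L₂/(3EI) = 4.233/EI.
Compatibility: M_B·(L₁+L₂)/(3EI) = θ_0, giving M_B = 115.6 kN·m (hogging).
Span AB, ΣM about A with M_B applied at B: R_B^{AB}·8.7 = 718.3 + 115.6, so R_B^{AB} = 95.85 kN and R_A = 169.2 − 95.85 = 73.3 kN.
Span BC, ΣM about C: R_B^{BC}·4 = 0 + 115.6, so R_B^{BC} = 28.9 kN and R_C = 0 − 28.9 = -28.9 kN.
R_B = 95.85 + 28.9 = 124.7 kN.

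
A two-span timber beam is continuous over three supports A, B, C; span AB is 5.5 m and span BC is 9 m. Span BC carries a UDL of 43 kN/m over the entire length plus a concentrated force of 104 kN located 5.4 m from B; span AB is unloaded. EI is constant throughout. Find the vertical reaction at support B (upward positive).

R_B = 342.8 kN

Take M_B as the redundant. Released structure: two simple spans AB and BC with a hinge at B.
Discontinuity in slope at B on the released structure — sum the simple-span end rotations:
  span BC: UDL 43: wL³/(24EI) = 1306/EI
  span BC: point load 104 at a = 5.4: Pab(L + b)/(6LEI) = 471.7/EI
  relative rotation θ_0 = (0 + 1778)/EI = 1778/EI
A unit hogging moment at B produces rotation L₁/(3EI) + L₂/(3EI) = 4.833/EI.
Slope continuity at B: θ_0 = M_B·4.833/EI, so M_B = 1778/4.833 = 367.8 kN·m (hogging).
Span AB, ΣM about A with M_B applied at B: R_B^{AB}·5.5 = 0 + 367.8, so R_B^{AB} = 66.88 kN and R_A = 0 − 66.88 = -66.88 kN.
Span BC, ΣM about C: R_B^{BC}·9 = 2116 + 367.8, so R_B^{BC} = 276 kN and R_C = 491 − 276 = 215 kN.
R_B = 66.88 + 276 = 342.8 kN.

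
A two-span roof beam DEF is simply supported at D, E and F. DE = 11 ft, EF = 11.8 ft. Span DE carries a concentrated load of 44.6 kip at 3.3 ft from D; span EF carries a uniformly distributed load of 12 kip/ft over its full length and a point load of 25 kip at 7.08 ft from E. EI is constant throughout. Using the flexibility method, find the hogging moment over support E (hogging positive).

M_E = 166.1 kip·ft

Release continuity at E by inserting a hinge; the redundant is the internal moment M_E. The primary structure is two simply-supported spans DE and EF.
Discontinuity in slope at E on the released structure — sum the simple-span end rotations:
  span DE: point load 44.6 at a = 3.3: Pab(L + a)/(6LEI) = 245.5/EI
  span EF: UDL 12: wL³/(24EI) = 821.5/EI
  span EF: point load 25 at a = 7.08: Pab(L + b)/(6LEI) = 194.9/EI
  relative rotation θ_0 = (245.5 + 1016)/EI = 1262/EI
A unit hogging moment at E produces rotation L₁/(3EI) + L₂/(3EI) = 7.6/EI.
Slope continuity at E: θ_0 = M_E·7.6/EI, so M_E = 1262/7.6 = 166.1 kip·ft (hogging).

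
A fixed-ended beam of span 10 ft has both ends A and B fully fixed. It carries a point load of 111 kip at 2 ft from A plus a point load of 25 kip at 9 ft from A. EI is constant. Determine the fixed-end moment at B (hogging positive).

M_B = 55.77 kip·ft

Release both end moments; the primary structure is a simply-supported span AB with redundants M_A and M_B.
Simple-span end rotations at A and B under the given loads:
  at A: point load 111 at a = 2: Pab(L + b)/(6LEI) = 532.8/EI
  at B: point load 111 at a = 2: Pab(L + a)/(6LEI) = 355.2/EI
  at A: point load 25 at a = 9: Pab(L + b)/(6LEI) = 41.25/EI
  at B: point load 25 at a = 9: Pab(L + a)/(6LEI) = 71.25/EI
  θ_A0 = 574/EI,  θ_B0 = 426.4/EI
Flexibility coefficients: a unit moment at one end gives L/(3EI) there and L/(6EI) at the far end, so f₁₁ = f₂₂ = 3.333/EI and f₁₂ = f₂₁ = 1.667/EI.
Compatibility — zero rotation at each built-in end:
  3.333 M_A + 1.667 M_B = 574
  1.667 M_A + 3.333 M_B = 426.4
Solving the pair gives M_A = 144.3 kip·ft and M_B = 55.77 kip·ft (hogging).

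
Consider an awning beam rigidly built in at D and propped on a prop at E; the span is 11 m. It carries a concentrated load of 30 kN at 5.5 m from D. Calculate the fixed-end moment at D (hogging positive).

Choose R_E as the redundant. The primary structure is the cantilever fixed at D.
Free-end deflection of the primary structure under the applied loading (downward +):
  point load 30 at a = 5.5: Pa²(3L − a)/(6EI) = 4159/EI
Tip deflection under a unit load at E: L³/(3EI) = 443.7/EI.
The prop prevents deflection at E: R_E = δ_0/δ_{EE} = 4159/443.7 = 9.375 kN.
Moment equilibrium about D: M_D = Σ(load moments about D) − R_E·L = 165 − 9.375×11 = 61.88 kN·m.

M_D = 61.88 kN·m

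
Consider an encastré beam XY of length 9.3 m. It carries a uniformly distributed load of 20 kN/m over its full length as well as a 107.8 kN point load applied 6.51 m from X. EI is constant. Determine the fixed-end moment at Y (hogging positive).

Take the two fixed-end moments M_X, M_Y as redundants; the released structure is the simple span XY.
Simple-span end rotations at X and Y under the given loads:
  at X: UDL 20: wL³/(24EI) = 670.3/EI
  at Y: UDL 20: wL³/(24EI) = 670.3/EI
  at X: point load 107.8 at a = 6.51: Pab(L + b)/(6LEI) = 424.2/EI
  at Y: point load 107.8 at a = 6.51: Pab(L + a)/(6LEI) = 554.8/EI
  θ_X0 = 1095/EI,  θ_Y0 = 1225/EI
Flexibility coefficients: a unit moment at one end gives L/(3EI) there and L/(6EI) at the far end, so f₁₁ = f₂₂ = 3.1/EI and f₁₂ = f₂₁ = 1.55/EI.
Compatibility — zero rotation at each built-in end:
  3.1 M_X + 1.55 M_Y = 1095
  1.55 M_X + 3.1 M_Y = 1225
Solving the pair gives M_X = 207.3 kN·m and M_Y = 291.5 kN·m (hogging).

M_Y = 291.5 kN·m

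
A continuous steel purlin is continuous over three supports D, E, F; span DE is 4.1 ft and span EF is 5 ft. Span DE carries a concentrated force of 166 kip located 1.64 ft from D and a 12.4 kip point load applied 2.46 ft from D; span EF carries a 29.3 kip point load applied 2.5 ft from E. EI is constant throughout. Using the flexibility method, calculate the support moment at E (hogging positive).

Take M_E as the redundant. Released structure: two simple spans DE and EF with a hinge at E.
Rotations at E on the released spans (each span's end-slope, ×1/EI):
  span DE: point load 166 at a = 1.64: Pab(L + a)/(6LEI) = 156.3/EI
  span DE: point load 12.4 at a = 2.46: Pab(L + a)/(6LEI) = 13.34/EI
  span EF: point load 29.3 at a = 2.5: Pab(L + b)/(6LEI) = 45.78/EI
  relative rotation θ_0 = (169.6 + 45.78)/EI = 215.4/EI
A unit hogging moment at E produces rotation L₁/(3EI) + L₂/(3EI) = 3.033/EI.
Compatibility: M_E·(L₁+L₂)/(3EI) = θ_0, giving M_E = 71.01 kip·ft (hogging).

M_E = 71.01 kip·ft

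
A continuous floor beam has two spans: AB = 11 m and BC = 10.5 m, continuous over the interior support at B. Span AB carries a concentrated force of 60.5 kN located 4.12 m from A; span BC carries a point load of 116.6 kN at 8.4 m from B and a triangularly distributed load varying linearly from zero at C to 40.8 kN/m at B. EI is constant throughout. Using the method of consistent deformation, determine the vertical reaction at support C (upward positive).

R_C = 140 kN

Insert a hinge at B; M_B is the redundant, and each span becomes simply supported.
Discontinuity in slope at B on the released structure — sum the simple-span end rotations:
  span AB: point load 60.5 at a = 4.12: Pab(L + a)/(6LEI) = 392.9/EI
  span BC: point load 116.6 at a = 8.4: Pab(L + b)/(6LEI) = 411.4/EI
  span BC: triangular load, peak 40.8: w₀L³/(45EI) = 1050/EI
  relative rotation θ_0 = (392.9 + 1461)/EI = 1854/EI
A unit hogging moment at B produces rotation L₁/(3EI) + L₂/(3EI) = 7.167/EI.
Compatibility: M_B·(L₁+L₂)/(3EI) = θ_0, giving M_B = 258.7 kN·m (hogging).
Span BC, ΣM about C: R_B^{BC}·10.5 = 1744 + 258.7, so R_B^{BC} = 190.8 kN and R_C = 330.8 − 190.8 = 140 kN.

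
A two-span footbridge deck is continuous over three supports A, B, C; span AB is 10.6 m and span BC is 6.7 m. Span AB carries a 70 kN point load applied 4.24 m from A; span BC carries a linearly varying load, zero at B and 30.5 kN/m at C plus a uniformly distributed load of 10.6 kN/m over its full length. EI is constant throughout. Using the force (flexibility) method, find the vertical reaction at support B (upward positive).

Take M_B as the redundant. Released structure: two simple spans AB and BC with a hinge at B.
Rotations at B on the released spans (each span's end-slope, ×1/EI):
  span AB: point load 70 at a = 4.24: Pab(L + a)/(6LEI) = 440.5/EI
  span BC: triangular load, peak 30.5: 7w₀L³/(360EI) = 178.4/EI
  span BC: UDL 10.6: wL³/(24EI) = 132.8/EI
  relative rotation θ_0 = (440.5 + 311.2)/EI = 751.7/EI
A unit hogging moment at B produces rotation L₁/(3EI) + L₂/(3EI) = 5.767/EI.
Slope continuity at B: θ_0 = M_B·5.767/EI, so M_B = 751.7/5.767 = 130.3 kN·m (hogging).
Span AB, ΣM about A with M_B applied at B: R_B^{AB}·10.6 = 296.8 + 130.3, so R_B^{AB} = 40.3 kN and R_A = 70 − 40.3 = 29.7 kN.
Span BC, ΣM about C: R_B^{BC}·6.7 = 466.1 + 130.3, so R_B^{BC} = 89.02 kN and R_C = 173.2 − 89.02 = 84.17 kN.
R_B = 40.3 + 89.02 = 129.3 kN.

R_B = 129.3 kN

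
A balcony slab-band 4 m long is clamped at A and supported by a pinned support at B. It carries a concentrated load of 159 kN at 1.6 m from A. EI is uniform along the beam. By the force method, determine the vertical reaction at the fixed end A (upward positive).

R_A = 125.9 kN

Take the reaction at B as the redundant and release it; the primary structure is a cantilever fixed at A.
Primary-structure tip deflection at B by superposition:
  point load 159 at a = 1.6: Pa²(3L − a)/(6EI) = 705.5/EI
Tip deflection under a unit load at B: L³/(3EI) = 21.33/EI.
The prop prevents deflection at B: R_B = δ_0/δ_{BB} = 705.5/21.33 = 33.07 kN.
Vertical equilibrium: R_A = ΣP − R_B = 159 − 33.07 = 125.9 kN.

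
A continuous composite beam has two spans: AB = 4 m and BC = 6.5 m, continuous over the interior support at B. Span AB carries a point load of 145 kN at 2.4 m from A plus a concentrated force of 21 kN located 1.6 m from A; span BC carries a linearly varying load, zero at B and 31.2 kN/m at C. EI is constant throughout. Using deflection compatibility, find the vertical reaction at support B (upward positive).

R_B = 167.7 kN

Insert a hinge at B; M_B is the redundant, and each span becomes simply supported.
Discontinuity in slope at B on the released structure — sum the simple-span end rotations:
  span AB: point load 145 at a = 2.4: Pab(L + a)/(6LEI) = 148.5/EI
  span AB: point load 21 at a = 1.6: Pab(L + a)/(6LEI) = 18.82/EI
  span BC: triangular load, peak 31.2: 7w₀L³/(360EI) = 166.6/EI
  relative rotation θ_0 = (167.3 + 166.6)/EI = 333.9/EI
A unit hogging moment at B produces rotation L₁/(3EI) + L₂/(3EI) = 3.5/EI.
Compatibility: M_B·(L₁+L₂)/(3EI) = θ_0, giving M_B = 95.4 kN·m (hogging).
Span AB, ΣM about A with M_B applied at B: R_B^{AB}·4 = 381.6 + 95.4, so R_B^{AB} = 119.3 kN and R_A = 166 − 119.3 = 46.75 kN.
Span BC, ΣM about C: R_B^{BC}·6.5 = 219.7 + 95.4, so R_B^{BC} = 48.48 kN and R_C = 101.4 − 48.48 = 52.92 kN.
R_B = 119.3 + 48.48 = 167.7 kN.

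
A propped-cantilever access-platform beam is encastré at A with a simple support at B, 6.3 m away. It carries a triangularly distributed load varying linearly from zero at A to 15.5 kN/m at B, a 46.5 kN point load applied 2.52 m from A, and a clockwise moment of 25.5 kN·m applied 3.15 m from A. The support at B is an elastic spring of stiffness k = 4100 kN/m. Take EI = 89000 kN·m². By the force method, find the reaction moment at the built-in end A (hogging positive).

Choose R_B as the redundant. The primary structure is the cantilever fixed at A.
Deflection at B on the released cantilever, summing each load's contribution:
  triangular load, peak 15.5 at the free end: 11w₀L⁴/(120EI) = 2238/EI
  point load 46.5 at a = 2.52: Pa²(3L − a)/(6EI) = 806.2/EI
  clockwise couple 25.5 at a = 3.15: M₀a(2L − a)/(2EI) = 379.5/EI
  δ_0 = 3424/EI
Flexibility coefficient — unit upward force at B: δ_{BB} = L³/(3EI) = 83.35/EI.
With EI = 89000 kN·m²: δ_0 = 0.038471 m and δ_{BB} = 0.000937 m/kN.
Compatibility — the spring shortens by R_B/k under the reaction it provides: δ_0 − R_B·δ_{BB} = R_B/k. With 1/k = 0.000244 m/kN, R_B = δ_0 / (δ_{BB} + 1/k) = 0.038471 / (0.000937 + 0.000244) = 32.59 kN.
Moment equilibrium about A: M_A = Σ(load moments about A) − R_B·L = 347.7 − 32.59×6.3 = 142.4 kN·m.

M_A = 142.4 kN·m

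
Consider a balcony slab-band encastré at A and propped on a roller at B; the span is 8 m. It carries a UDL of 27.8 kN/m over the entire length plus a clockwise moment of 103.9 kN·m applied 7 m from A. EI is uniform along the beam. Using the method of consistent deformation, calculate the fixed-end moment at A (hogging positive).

Choose R_B as the redundant. The primary structure is the cantilever fixed at A.
Free-end deflection of the primary structure under the applied loading (downward +):
  UDL 27.8: wL⁴/(8EI) = 14234/EI
  clockwise couple 103.9 at a = 7: M₀a(2L − a)/(2EI) = 3273/EI
  δ_0 = 17506/EI
Tip deflection under a unit load at B: L³/(3EI) = 170.7/EI.
The prop prevents deflection at B: R_B = δ_0/δ_{BB} = 17506/170.7 = 102.6 kN.
Moment equilibrium about A: M_A = Σ(load moments about A) − R_B·L = 993.5 − 102.6×8 = 172.9 kN·m.

M_A = 172.9 kN·m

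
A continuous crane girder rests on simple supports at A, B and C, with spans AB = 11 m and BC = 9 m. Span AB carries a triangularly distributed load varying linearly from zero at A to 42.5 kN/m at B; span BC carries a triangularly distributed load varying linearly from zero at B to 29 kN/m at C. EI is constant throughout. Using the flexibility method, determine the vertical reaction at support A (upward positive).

Insert a hinge at B; M_B is the redundant, and each span becomes simply supported.
End slopes at the hinge B, treating each span as simply supported:
  span AB: triangular load, peak 42.5: w₀L³/(45EI) = 1257/EI
  span BC: triangular load, peak 29: 7w₀L³/(360EI) = 411.1/EI
  relative rotation θ_0 = (1257 + 411.1)/EI = 1668/EI
A unit hogging moment at B produces rotation L₁/(3EI) + L₂/(3EI) = 6.667/EI.
Compatibility: M_B·(L₁+L₂)/(3EI) = θ_0, giving M_B = 250.2 kN·m (hogging).
Span AB, ΣM about A with M_B applied at B: R_B^{AB}·11 = 1714 + 250.2, so R_B^{AB} = 178.6 kN and R_A = 233.8 − 178.6 = 55.17 kN.

R_A = 55.17 kN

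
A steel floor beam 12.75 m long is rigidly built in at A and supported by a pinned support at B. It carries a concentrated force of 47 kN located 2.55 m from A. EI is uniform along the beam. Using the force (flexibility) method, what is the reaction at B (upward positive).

Take the reaction at B as the redundant and release it; the primary structure is a cantilever fixed at A.
Deflection at B on the released cantilever, summing each load's contribution:
  point load 47 at a = 2.55: Pa²(3L − a)/(6EI) = 1818/EI
Tip deflection under a unit load at B: L³/(3EI) = 690.9/EI.
The prop prevents deflection at B: R_B = δ_0/δ_{BB} = 1818/690.9 = 2.632 kN.

R_B = 2.632 kN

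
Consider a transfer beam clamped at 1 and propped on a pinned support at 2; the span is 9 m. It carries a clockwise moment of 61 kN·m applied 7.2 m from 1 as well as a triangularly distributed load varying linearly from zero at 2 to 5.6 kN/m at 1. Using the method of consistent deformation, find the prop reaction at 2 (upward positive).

Release the roller at 2. Primary structure: cantilever fixed at 1.
Free-end deflection of the primary structure under the applied loading (downward +):
  clockwise couple 61 at a = 7.2: M₀a(2L − a)/(2EI) = 2372/EI
  triangular load, peak 5.6 at the fixed end: w₀L⁴/(30EI) = 1225/EI
  δ_0 = 3596/EI
Tip deflection under a unit load at 2: L³/(3EI) = 243/EI.
The prop prevents deflection at 2: R_2 = δ_0/δ_{22} = 3596/243 = 14.8 kN.

R_2 = 14.8 kN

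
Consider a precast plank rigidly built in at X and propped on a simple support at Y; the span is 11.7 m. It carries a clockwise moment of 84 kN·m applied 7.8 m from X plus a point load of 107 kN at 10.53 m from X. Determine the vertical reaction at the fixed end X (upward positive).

R_X = 6.424 kN

Release the roller at Y. Primary structure: cantilever fixed at X.
Primary-structure tip deflection at Y by superposition:
  clockwise couple 84 at a = 7.8: M₀a(2L − a)/(2EI) = 5111/EI
  point load 107 at a = 10.53: Pa²(3L − a)/(6EI) = 48584/EI
  δ_0 = 53695/EI
Tip deflection under a unit load at Y: L³/(3EI) = 533.9/EI.
The prop prevents deflection at Y: R_Y = δ_0/δ_{YY} = 53695/533.9 = 100.6 kN.
Vertical equilibrium: R_X = ΣP − R_Y = 107 − 100.6 = 6.424 kN.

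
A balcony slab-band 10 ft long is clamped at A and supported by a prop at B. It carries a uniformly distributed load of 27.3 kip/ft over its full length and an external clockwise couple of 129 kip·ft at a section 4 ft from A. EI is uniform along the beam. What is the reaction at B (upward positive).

Release the roller at B. Primary structure: cantilever fixed at A.
Primary-structure tip deflection at B by superposition:
  UDL 27.3: wL⁴/(8EI) = 34125/EI
  clockwise couple 129 at a = 4: M₀a(2L − a)/(2EI) = 4128/EI
  δ_0 = 38253/EI
Flexibility coefficient — unit upward force at B: δ_{BB} = L³/(3EI) = 333.3/EI.
Compatibility at B: δ_0 − R_B·δ_{BB} = 0, so R_B = 38253/333.3 = 114.8 kip.

R_B = 114.8 kip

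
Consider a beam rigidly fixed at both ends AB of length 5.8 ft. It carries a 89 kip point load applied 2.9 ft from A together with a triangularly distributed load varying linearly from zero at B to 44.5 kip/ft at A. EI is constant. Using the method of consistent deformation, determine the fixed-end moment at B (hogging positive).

Release both end moments; the primary structure is a simply-supported span AB with redundants M_A and M_B.
On the primary (simply-supported) span, the end slopes from the loading are:
  at A: point load 89 at a = 2.9: Pab(L + b)/(6LEI) = 187.1/EI
  at B: point load 89 at a = 2.9: Pab(L + a)/(6LEI) = 187.1/EI
  at A: triangular load, peak 44.5: w₀L³/(45EI) = 192.9/EI
  at B: triangular load, peak 44.5: 7w₀L³/(360EI) = 168.8/EI
  θ_A0 = 380.1/EI,  θ_B0 = 355.9/EI
Flexibility coefficients: a unit moment at one end gives L/(3EI) there and L/(6EI) at the far end, so f₁₁ = f₂₂ = 1.933/EI and f₁₂ = f₂₁ = 0.9667/EI.
Compatibility — zero rotation at each built-in end:
  1.933 M_A + 0.9667 M_B = 380.1
  0.9667 M_A + 1.933 M_B = 355.9
Solving the pair gives M_A = 139.4 kip·ft and M_B = 114.4 kip·ft (hogging).

M_B = 114.4 kip·ft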